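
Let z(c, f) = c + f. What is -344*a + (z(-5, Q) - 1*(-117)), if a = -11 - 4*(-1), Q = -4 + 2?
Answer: 2518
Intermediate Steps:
Q = -2
a = -7 (a = -11 + 4 = -7)
-344*a + (z(-5, Q) - 1*(-117)) = -344*(-7) + ((-5 - 2) - 1*(-117)) = 2408 + (-7 + 117) = 2408 + 110 = 2518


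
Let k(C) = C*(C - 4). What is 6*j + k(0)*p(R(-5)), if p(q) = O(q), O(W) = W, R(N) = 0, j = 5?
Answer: 30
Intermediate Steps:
p(q) = q
k(C) = C*(-4 + C)
6*j + k(0)*p(R(-5)) = 6*5 + (0*(-4 + 0))*0 = 30 + (0*(-4))*0 = 30 + 0*0 = 30 + 0 = 30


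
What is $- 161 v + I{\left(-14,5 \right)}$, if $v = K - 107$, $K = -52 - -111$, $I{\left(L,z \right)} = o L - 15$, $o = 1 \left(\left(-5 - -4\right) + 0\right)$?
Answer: $7727$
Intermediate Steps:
$o = -1$ ($o = 1 \left(\left(-5 + 4\right) + 0\right) = 1 \left(-1 + 0\right) = 1 \left(-1\right) = -1$)
$I{\left(L,z \right)} = -15 - L$ ($I{\left(L,z \right)} = - L - 15 = -15 - L$)
$K = 59$ ($K = -52 + 111 = 59$)
$v = -48$ ($v = 59 - 107 = -48$)
$- 161 v + I{\left(-14,5 \right)} = \left(-161\right) \left(-48\right) - 1 = 7728 + \left(-15 + 14\right) = 7728 - 1 = 7727$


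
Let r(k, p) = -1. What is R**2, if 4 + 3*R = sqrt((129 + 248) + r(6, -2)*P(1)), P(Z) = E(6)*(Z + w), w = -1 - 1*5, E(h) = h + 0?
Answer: (4 - sqrt(407))**2/9 ≈ 29.067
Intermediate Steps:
E(h) = h
w = -6 (w = -1 - 5 = -6)
P(Z) = -36 + 6*Z (P(Z) = 6*(Z - 6) = 6*(-6 + Z) = -36 + 6*Z)
R = -4/3 + sqrt(407)/3 (R = -4/3 + sqrt((129 + 248) - (-36 + 6*1))/3 = -4/3 + sqrt(377 - (-36 + 6))/3 = -4/3 + sqrt(377 - 1*(-30))/3 = -4/3 + sqrt(377 + 30)/3 = -4/3 + sqrt(407)/3 ≈ 5.3914)
R**2 = (-4/3 + sqrt(407)/3)**2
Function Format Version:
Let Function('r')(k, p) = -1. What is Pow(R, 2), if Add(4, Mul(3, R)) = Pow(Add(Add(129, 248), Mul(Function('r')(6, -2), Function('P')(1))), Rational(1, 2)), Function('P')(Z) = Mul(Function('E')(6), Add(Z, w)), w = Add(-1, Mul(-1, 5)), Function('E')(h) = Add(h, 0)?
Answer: Mul(Rational(1, 9), Pow(Add(4, Mul(-1, Pow(407, Rational(1, 2)))), 2)) ≈ 29.067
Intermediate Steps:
Function('E')(h) = h
w = -6 (w = Add(-1, -5) = -6)
Function('P')(Z) = Add(-36, Mul(6, Z)) (Function('P')(Z) = Mul(6, Add(Z, -6)) = Mul(6, Add(-6, Z)) = Add(-36, Mul(6, Z)))
R = Add(Rational(-4, 3), Mul(Rational(1, 3), Pow(407, Rational(1, 2)))) (R = Add(Rational(-4, 3), Mul(Rational(1, 3), Pow(Add(Add(129, 248), Mul(-1, Add(-36, Mul(6, 1)))), Rational(1, 2)))) = Add(Rational(-4, 3), Mul(Rational(1, 3), Pow(Add(377, Mul(-1, Add(-36, 6))), Rational(1, 2)))) = Add(Rational(-4, 3), Mul(Rational(1, 3), Pow(Add(377, Mul(-1, -30)), Rational(1, 2)))) = Add(Rational(-4, 3), Mul(Rational(1, 3), Pow(Add(377, 30), Rational(1, 2)))) = Add(Rational(-4, 3), Mul(Rational(1, 3), Pow(407, Rational(1, 2)))) ≈ 5.3914)
Pow(R, 2) = Pow(Add(Rational(-4, 3), Mul(Rational(1, 3), Pow(407, Rational(1, 2)))), 2)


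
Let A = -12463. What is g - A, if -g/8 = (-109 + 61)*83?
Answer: 44335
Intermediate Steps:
g = 31872 (g = -8*(-109 + 61)*83 = -(-384)*83 = -8*(-3984) = 31872)
g - A = 31872 - 1*(-12463) = 31872 + 12463 = 44335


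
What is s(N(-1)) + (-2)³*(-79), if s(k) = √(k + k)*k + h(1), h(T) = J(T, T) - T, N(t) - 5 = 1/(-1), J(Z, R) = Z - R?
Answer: 631 + 8*√2 ≈ 642.31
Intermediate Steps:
N(t) = 4 (N(t) = 5 + 1/(-1) = 5 - 1 = 4)
h(T) = -T (h(T) = (T - T) - T = 0 - T = -T)
s(k) = -1 + √2*k^(3/2) (s(k) = √(k + k)*k - 1*1 = √(2*k)*k - 1 = (√2*√k)*k - 1 = √2*k^(3/2) - 1 = -1 + √2*k^(3/2))
s(N(-1)) + (-2)³*(-79) = (-1 + √2*4^(3/2)) + (-2)³*(-79) = (-1 + √2*8) - 8*(-79) = (-1 + 8*√2) + 632 = 631 + 8*√2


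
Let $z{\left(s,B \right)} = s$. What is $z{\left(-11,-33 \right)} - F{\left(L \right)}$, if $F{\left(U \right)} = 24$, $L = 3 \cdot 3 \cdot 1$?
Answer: $-35$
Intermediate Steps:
$L = 9$ ($L = 9 \cdot 1 = 9$)
$z{\left(-11,-33 \right)} - F{\left(L \right)} = -11 - 24 = -35$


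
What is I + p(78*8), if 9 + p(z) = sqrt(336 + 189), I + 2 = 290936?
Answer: 290925 + 5*sqrt(21) ≈ 2.9095e+5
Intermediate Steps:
I = 290934 (I = -2 + 290936 = 290934)
p(z) = -9 + 5*sqrt(21) (p(z) = -9 + sqrt(336 + 189) = -9 + sqrt(525) = -9 + 5*sqrt(21))
I + p(78*8) = 290934 + (-9 + 5*sqrt(21)) = 290925 + 5*sqrt(21)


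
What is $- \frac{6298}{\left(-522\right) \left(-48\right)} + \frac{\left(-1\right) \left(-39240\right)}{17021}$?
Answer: $\frac{437999591}{213239088} \approx 2.054$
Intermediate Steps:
$- \frac{6298}{\left(-522\right) \left(-48\right)} + \frac{\left(-1\right) \left(-39240\right)}{17021} = - \frac{6298}{25056} + 39240 \cdot \frac{1}{17021} = \left(-6298\right) \frac{1}{25056} + \frac{39240}{17021} = - \frac{3149}{12528} + \frac{39240}{17021} = \frac{437999591}{213239088}$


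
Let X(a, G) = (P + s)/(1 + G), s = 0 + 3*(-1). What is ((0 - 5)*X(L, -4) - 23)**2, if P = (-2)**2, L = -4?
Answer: 4096/9 ≈ 455.11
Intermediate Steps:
s = -3 (s = 0 - 3 = -3)
P = 4
X(a, G) = 1/(1 + G) (X(a, G) = (4 - 3)/(1 + G) = 1/(1 + G))
((0 - 5)*X(L, -4) - 23)**2 = ((0 - 5)/(1 - 4) - 23)**2 = (-5/(-3) - 23)**2 = (-5*(-1/3) - 23)**2 = (5/3 - 23)**2 = (-64/3)**2 = 4096/9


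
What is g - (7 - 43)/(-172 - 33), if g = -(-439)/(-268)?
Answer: -99643/54940 ≈ -1.8137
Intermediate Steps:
g = -439/268 (g = -(-439)*(-1)/268 = -1*439/268 = -439/268 ≈ -1.6381)
g - (7 - 43)/(-172 - 33) = -439/268 - (7 - 43)/(-172 - 33) = -439/268 - (-36)/(-205) = -439/268 - (-36)*(-1)/205 = -439/268 - 1*36/205 = -439/268 - 36/205 = -99643/54940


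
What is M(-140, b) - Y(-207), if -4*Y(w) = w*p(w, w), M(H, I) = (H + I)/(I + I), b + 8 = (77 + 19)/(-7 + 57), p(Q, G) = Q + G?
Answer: 1629175/76 ≈ 21437.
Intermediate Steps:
p(Q, G) = G + Q
b = -152/25 (b = -8 + (77 + 19)/(-7 + 57) = -8 + 96/50 = -8 + 96*(1/50) = -8 + 48/25 = -152/25 ≈ -6.0800)
M(H, I) = (H + I)/(2*I) (M(H, I) = (H + I)/((2*I)) = (H + I)*(1/(2*I)) = (H + I)/(2*I))
Y(w) = -w**2/2 (Y(w) = -w*(w + w)/4 = -w*2*w/4 = -w**2/2)
M(-140, b) - Y(-207) = (-140 - 152/25)/(2*(-152/25)) - (-1)*(-207)**2/2 = (1/2)*(-25/152)*(-3652/25) - (-1)*42849/2 = 913/76 - 1*(-42849/2) = 913/76 + 42849/2 = 1629175/76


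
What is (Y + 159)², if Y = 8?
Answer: 27889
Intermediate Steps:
(Y + 159)² = (8 + 159)² = 167² = 27889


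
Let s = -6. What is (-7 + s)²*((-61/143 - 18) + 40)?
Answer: 40105/11 ≈ 3645.9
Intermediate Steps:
(-7 + s)²*((-61/143 - 18) + 40) = (-7 - 6)²*((-61/143 - 18) + 40) = (-13)²*((-61*1/143 - 18) + 40) = 169*((-61/143 - 18) + 40) = 169*(-2635/143 + 40) = 169*(3085/143) = 40105/11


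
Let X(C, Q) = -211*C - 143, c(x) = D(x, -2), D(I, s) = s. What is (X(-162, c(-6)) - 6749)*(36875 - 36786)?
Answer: 2428810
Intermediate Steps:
c(x) = -2
X(C, Q) = -143 - 211*C
(X(-162, c(-6)) - 6749)*(36875 - 36786) = ((-143 - 211*(-162)) - 6749)*(36875 - 36786) = ((-143 + 34182) - 6749)*89 = (34039 - 6749)*89 = 27290*89 = 2428810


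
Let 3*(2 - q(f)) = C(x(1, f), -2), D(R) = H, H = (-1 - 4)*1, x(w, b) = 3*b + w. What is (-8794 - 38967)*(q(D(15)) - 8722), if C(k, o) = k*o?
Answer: 1250765068/3 ≈ 4.1692e+8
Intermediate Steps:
x(w, b) = w + 3*b
H = -5 (H = -5*1 = -5)
D(R) = -5
q(f) = 8/3 + 2*f (q(f) = 2 - (1 + 3*f)*(-2)/3 = 2 - (-2 - 6*f)/3 = 2 + (2/3 + 2*f) = 8/3 + 2*f)
(-8794 - 38967)*(q(D(15)) - 8722) = (-8794 - 38967)*((8/3 + 2*(-5)) - 8722) = -47761*((8/3 - 10) - 8722) = -47761*(-22/3 - 8722) = -47761*(-26188/3) = 1250765068/3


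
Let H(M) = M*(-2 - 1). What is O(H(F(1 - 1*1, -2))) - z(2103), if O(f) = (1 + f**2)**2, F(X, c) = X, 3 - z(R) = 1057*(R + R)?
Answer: 4445740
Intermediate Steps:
z(R) = 3 - 2114*R (z(R) = 3 - 1057*(R + R) = 3 - 1057*2*R = 3 - 2114*R)
H(M) = -3*M (H(M) = M*(-3) = -3*M)
O(H(F(1 - 1*1, -2))) - z(2103) = (1 + (-3*(1 - 1*1))**2)**2 - (3 - 2114*2103) = (1 + (-3*(1 - 1))**2)**2 - (3 - 4445742) = (1 + (-3*0)**2)**2 - 1*(-4445739) = (1 + 0**2)**2 + 4445739 = (1 + 0)**2 + 4445739 = 1**2 + 4445739 = 1 + 4445739 = 4445740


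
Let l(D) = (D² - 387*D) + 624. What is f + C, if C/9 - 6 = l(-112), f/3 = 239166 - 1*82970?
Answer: 977250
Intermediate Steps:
l(D) = 624 + D² - 387*D
f = 468588 (f = 3*(239166 - 1*82970) = 3*(239166 - 82970) = 3*156196 = 468588)
C = 508662 (C = 54 + 9*(624 + (-112)² - 387*(-112)) = 54 + 9*(624 + 12544 + 43344) = 54 + 9*56512 = 54 + 508608 = 508662)
f + C = 468588 + 508662 = 977250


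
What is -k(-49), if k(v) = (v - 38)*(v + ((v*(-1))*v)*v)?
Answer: 10231200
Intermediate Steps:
k(v) = (-38 + v)*(v - v³) (k(v) = (-38 + v)*(v + ((-v)*v)*v) = (-38 + v)*(v + (-v²)*v) = (-38 + v)*(v - v³))
-k(-49) = -(-49)*(-38 - 49 - 1*(-49)³ + 38*(-49)²) = -(-49)*(-38 - 49 - 1*(-117649) + 38*2401) = -(-49)*(-38 - 49 + 117649 + 91238) = -(-49)*208800 = -1*(-10231200) = 10231200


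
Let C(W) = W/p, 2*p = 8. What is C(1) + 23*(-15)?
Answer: -1379/4 ≈ -344.75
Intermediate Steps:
p = 4 (p = (½)*8 = 4)
C(W) = W/4
C(1) + 23*(-15) = (¼)*1 + 23*(-15) = ¼ - 345 = -1379/4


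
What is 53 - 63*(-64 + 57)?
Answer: 494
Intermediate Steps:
53 - 63*(-64 + 57) = 53 - 63*(-7) = 53 + 441 = 494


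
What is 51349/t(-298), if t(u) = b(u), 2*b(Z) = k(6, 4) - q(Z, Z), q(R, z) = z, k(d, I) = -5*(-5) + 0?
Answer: 102698/323 ≈ 317.95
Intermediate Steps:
k(d, I) = 25 (k(d, I) = 25 + 0 = 25)
b(Z) = 25/2 - Z/2 (b(Z) = (25 - Z)/2 = 25/2 - Z/2)
t(u) = 25/2 - u/2
51349/t(-298) = 51349/(25/2 - ½*(-298)) = 51349/(25/2 + 149) = 51349/(323/2) = 51349*(2/323) = 102698/323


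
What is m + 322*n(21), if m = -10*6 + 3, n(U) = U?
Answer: 6705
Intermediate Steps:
m = -57 (m = -60 + 3 = -57)
m + 322*n(21) = -57 + 322*21 = -57 + 6762 = 6705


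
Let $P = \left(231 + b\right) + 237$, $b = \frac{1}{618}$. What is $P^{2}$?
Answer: $\frac{83651100625}{381924} \approx 2.1903 \cdot 10^{5}$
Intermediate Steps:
$b = \frac{1}{618} \approx 0.0016181$
$P = \frac{289225}{618}$ ($P = \left(231 + \frac{1}{618}\right) + 237 = \frac{142759}{618} + 237 = \frac{289225}{618} \approx 468.0$)
$P^{2} = \left(\frac{289225}{618}\right)^{2} = \frac{83651100625}{381924}$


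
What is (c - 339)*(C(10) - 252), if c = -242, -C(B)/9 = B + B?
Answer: 250992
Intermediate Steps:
C(B) = -18*B (C(B) = -9*(B + B) = -18*B)
(c - 339)*(C(10) - 252) = (-242 - 339)*(-18*10 - 252) = -581*(-180 - 252) = -581*(-432) = 250992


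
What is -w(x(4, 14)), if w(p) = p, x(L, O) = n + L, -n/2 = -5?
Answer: -14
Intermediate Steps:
n = 10 (n = -2*(-5) = 10)
x(L, O) = 10 + L
-w(x(4, 14)) = -(10 + 4) = -1*14 = -14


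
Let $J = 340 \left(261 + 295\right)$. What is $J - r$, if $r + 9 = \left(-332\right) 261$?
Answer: $275701$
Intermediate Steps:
$J = 189040$ ($J = 340 \cdot 556 = 189040$)
$r = -86661$ ($r = -9 - 86652 = -86661$)
$J - r = 189040 - -86661 = 189040 + 86661 = 275701$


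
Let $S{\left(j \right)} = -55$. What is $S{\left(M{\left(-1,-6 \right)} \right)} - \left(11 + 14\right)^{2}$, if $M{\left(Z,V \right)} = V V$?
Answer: $-680$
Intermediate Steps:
$M{\left(Z,V \right)} = V^{2}$
$S{\left(M{\left(-1,-6 \right)} \right)} - \left(11 + 14\right)^{2} = -55 - \left(11 + 14\right)^{2} = -55 - 25^{2} = -55 - 625 = -680$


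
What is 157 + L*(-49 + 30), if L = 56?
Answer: -907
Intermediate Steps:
157 + L*(-49 + 30) = 157 + 56*(-49 + 30) = 157 + 56*(-19) = 157 - 1064 = -907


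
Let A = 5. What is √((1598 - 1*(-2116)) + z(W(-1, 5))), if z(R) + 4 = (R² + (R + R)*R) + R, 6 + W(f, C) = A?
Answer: 8*√58 ≈ 60.926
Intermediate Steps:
W(f, C) = -1 (W(f, C) = -6 + 5 = -1)
z(R) = -4 + R + 3*R² (z(R) = -4 + ((R² + (R + R)*R) + R) = -4 + ((R² + (2*R)*R) + R) = -4 + ((R² + 2*R²) + R) = -4 + (3*R² + R) = -4 + (R + 3*R²) = -4 + R + 3*R²)
√((1598 - 1*(-2116)) + z(W(-1, 5))) = √((1598 - 1*(-2116)) + (-4 - 1 + 3*(-1)²)) = √((1598 + 2116) + (-4 - 1 + 3*1)) = √(3714 + (-4 - 1 + 3)) = √(3714 - 2) = √3712 = 8*√58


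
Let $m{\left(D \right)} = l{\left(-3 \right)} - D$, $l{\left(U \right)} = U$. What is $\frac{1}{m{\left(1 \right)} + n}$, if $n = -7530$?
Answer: $- \frac{1}{7534} \approx -0.00013273$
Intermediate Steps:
$m{\left(D \right)} = -3 - D$
$\frac{1}{m{\left(1 \right)} + n} = \frac{1}{\left(-3 - 1\right) - 7530} = \frac{1}{-4 - 7530} = \frac{1}{-7534} = - \frac{1}{7534}$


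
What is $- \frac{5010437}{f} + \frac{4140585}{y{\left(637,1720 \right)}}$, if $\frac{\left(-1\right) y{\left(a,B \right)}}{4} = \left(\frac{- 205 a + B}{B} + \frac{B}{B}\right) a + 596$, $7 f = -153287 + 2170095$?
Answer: $\frac{52411206717263}{10751770843064} \approx 4.8747$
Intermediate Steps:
$f = \frac{2016808}{7}$ ($f = \frac{-153287 + 2170095}{7} = \frac{1}{7} \cdot 2016808 = \frac{2016808}{7} \approx 2.8812 \cdot 10^{5}$)
$y{\left(a,B \right)} = -2384 - 4 a \left(1 + \frac{B - 205 a}{B}\right)$ ($y{\left(a,B \right)} = - 4 \left(\left(\frac{- 205 a + B}{B} + \frac{B}{B}\right) a + 596\right) = - 4 \left(\left(\frac{B - 205 a}{B} + 1\right) a + 596\right) = - 4 \left(\left(1 + \frac{B - 205 a}{B}\right) a + 596\right) = - 4 \left(a \left(1 + \frac{B - 205 a}{B}\right) + 596\right) = - 4 \left(596 + a \left(1 + \frac{B - 205 a}{B}\right)\right) = -2384 - 4 a \left(1 + \frac{B - 205 a}{B}\right)$)
$- \frac{5010437}{f} + \frac{4140585}{y{\left(637,1720 \right)}} = - \frac{5010437}{\frac{2016808}{7}} + \frac{4140585}{-2384 - 5096 + \frac{820 \cdot 637^{2}}{1720}} = \left(-5010437\right) \frac{7}{2016808} + \frac{4140585}{-2384 - 5096 + 820 \cdot \frac{1}{1720} \cdot 405769} = - \frac{35073059}{2016808} + \frac{4140585}{-2384 - 5096 + \frac{16636529}{86}} = - \frac{35073059}{2016808} + \frac{4140585}{\frac{15993249}{86}} = - \frac{35073059}{2016808} + 4140585 \cdot \frac{86}{15993249} = - \frac{35073059}{2016808} + \frac{118696770}{5331083} = \frac{52411206717263}{10751770843064}$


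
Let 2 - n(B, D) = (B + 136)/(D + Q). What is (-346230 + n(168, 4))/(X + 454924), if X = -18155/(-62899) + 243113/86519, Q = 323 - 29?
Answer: -70185108519873011/92219617436290381 ≈ -0.76106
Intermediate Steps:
Q = 294
X = 16862317032/5441958581 (X = -18155*(-1/62899) + 243113*(1/86519) = 18155/62899 + 243113/86519 = 16862317032/5441958581 ≈ 3.0986)
n(B, D) = 2 - (136 + B)/(294 + D) (n(B, D) = 2 - (B + 136)/(D + 294) = 2 - (136 + B)/(294 + D))
(-346230 + n(168, 4))/(X + 454924) = (-346230 + (452 - 1*168 + 2*4)/(294 + 4))/(16862317032/5441958581 + 454924) = (-346230 + (452 - 168 + 8)/298)/(2475694427819876/5441958581) = (-346230 + (1/298)*292)*(5441958581/2475694427819876) = (-346230 + 146/149)*(5441958581/2475694427819876) = -51588124/149*5441958581/2475694427819876 = -70185108519873011/92219617436290381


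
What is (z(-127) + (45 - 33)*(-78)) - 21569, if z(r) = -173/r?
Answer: -2857962/127 ≈ -22504.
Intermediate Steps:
(z(-127) + (45 - 33)*(-78)) - 21569 = (-173/(-127) + (45 - 33)*(-78)) - 21569 = (-173*(-1/127) + 12*(-78)) - 21569 = (173/127 - 936) - 21569 = -118699/127 - 21569 = -2857962/127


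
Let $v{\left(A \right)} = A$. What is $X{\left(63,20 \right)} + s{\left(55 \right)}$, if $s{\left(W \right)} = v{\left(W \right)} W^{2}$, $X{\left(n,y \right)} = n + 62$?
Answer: $166500$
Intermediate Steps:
$X{\left(n,y \right)} = 62 + n$
$s{\left(W \right)} = W^{3}$ ($s{\left(W \right)} = W W^{2} = W^{3}$)
$X{\left(63,20 \right)} + s{\left(55 \right)} = \left(62 + 63\right) + 55^{3} = 125 + 166375 = 166500$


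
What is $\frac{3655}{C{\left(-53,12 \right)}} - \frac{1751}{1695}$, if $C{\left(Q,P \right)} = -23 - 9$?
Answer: $- \frac{6251257}{54240} \approx -115.25$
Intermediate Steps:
$C{\left(Q,P \right)} = -32$ ($C{\left(Q,P \right)} = -23 - 9 = -32$)
$\frac{3655}{C{\left(-53,12 \right)}} - \frac{1751}{1695} = \frac{3655}{-32} - \frac{1751}{1695} = 3655 \left(- \frac{1}{32}\right) - \frac{1751}{1695} = - \frac{3655}{32} - \frac{1751}{1695} = - \frac{6251257}{54240}$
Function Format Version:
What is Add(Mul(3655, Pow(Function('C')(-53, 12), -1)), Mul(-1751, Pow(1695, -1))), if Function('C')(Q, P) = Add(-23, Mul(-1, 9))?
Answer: Rational(-6251257, 54240) ≈ -115.25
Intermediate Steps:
Function('C')(Q, P) = -32 (Function('C')(Q, P) = Add(-23, -9) = -32)
Add(Mul(3655, Pow(Function('C')(-53, 12), -1)), Mul(-1751, Pow(1695, -1))) = Add(Mul(3655, Pow(-32, -1)), Mul(-1751, Pow(1695, -1))) = Add(Mul(3655, Rational(-1, 32)), Mul(-1751, Rational(1, 1695))) = Add(Rational(-3655, 32), Rational(-1751, 1695)) = Rational(-6251257, 54240)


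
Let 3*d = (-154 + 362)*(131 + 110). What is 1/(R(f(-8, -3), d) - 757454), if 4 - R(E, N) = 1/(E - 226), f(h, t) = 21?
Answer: -205/155277249 ≈ -1.3202e-6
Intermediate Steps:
d = 50128/3 (d = ((-154 + 362)*(131 + 110))/3 = (208*241)/3 = (⅓)*50128 = 50128/3 ≈ 16709.)
R(E, N) = 4 - 1/(-226 + E) (R(E, N) = 4 - 1/(E - 226) = 4 - 1/(-226 + E))
1/(R(f(-8, -3), d) - 757454) = 1/((-905 + 4*21)/(-226 + 21) - 757454) = 1/((-905 + 84)/(-205) - 757454) = 1/(-1/205*(-821) - 757454) = 1/(821/205 - 757454) = 1/(-155277249/205) = -205/155277249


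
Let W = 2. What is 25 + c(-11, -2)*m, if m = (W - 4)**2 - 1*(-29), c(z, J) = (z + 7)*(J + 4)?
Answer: -239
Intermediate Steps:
c(z, J) = (4 + J)*(7 + z) (c(z, J) = (7 + z)*(4 + J) = (4 + J)*(7 + z))
m = 33 (m = (2 - 4)**2 - 1*(-29) = (-2)**2 + 29 = 4 + 29 = 33)
25 + c(-11, -2)*m = 25 + (28 + 4*(-11) + 7*(-2) - 2*(-11))*33 = 25 + (28 - 44 - 14 + 22)*33 = 25 - 8*33 = 25 - 264 = -239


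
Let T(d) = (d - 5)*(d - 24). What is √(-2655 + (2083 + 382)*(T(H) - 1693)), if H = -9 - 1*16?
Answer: 5*I*√22094 ≈ 743.2*I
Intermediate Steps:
H = -25 (H = -9 - 16 = -25)
T(d) = (-24 + d)*(-5 + d) (T(d) = (-5 + d)*(-24 + d) = (-24 + d)*(-5 + d))
√(-2655 + (2083 + 382)*(T(H) - 1693)) = √(-2655 + (2083 + 382)*((120 + (-25)² - 29*(-25)) - 1693)) = √(-2655 + 2465*((120 + 625 + 725) - 1693)) = √(-2655 + 2465*(1470 - 1693)) = √(-2655 + 2465*(-223)) = √(-2655 - 549695) = √(-552350) = 5*I*√22094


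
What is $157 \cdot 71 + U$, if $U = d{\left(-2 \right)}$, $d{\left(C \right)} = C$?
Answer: $11145$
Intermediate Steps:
$U = -2$
$157 \cdot 71 + U = 157 \cdot 71 - 2 = 11147 - 2 = 11145$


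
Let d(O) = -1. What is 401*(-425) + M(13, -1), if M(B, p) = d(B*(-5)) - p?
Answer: -170425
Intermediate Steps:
M(B, p) = -1 - p
401*(-425) + M(13, -1) = 401*(-425) + (-1 - 1*(-1)) = -170425 + (-1 + 1) = -170425 + 0 = -170425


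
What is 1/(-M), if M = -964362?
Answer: 1/964362 ≈ 1.0370e-6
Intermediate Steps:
1/(-M) = 1/(-1*(-964362)) = 1/964362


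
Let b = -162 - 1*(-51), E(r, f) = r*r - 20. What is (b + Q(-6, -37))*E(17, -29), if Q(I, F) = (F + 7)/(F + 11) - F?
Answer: -254743/13 ≈ -19596.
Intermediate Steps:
E(r, f) = -20 + r² (E(r, f) = r² - 20 = -20 + r²)
Q(I, F) = -F + (7 + F)/(11 + F) (Q(I, F) = (7 + F)/(11 + F) - F = -F + (7 + F)/(11 + F))
b = -111 (b = -162 + 51 = -111)
(b + Q(-6, -37))*E(17, -29) = (-111 + (7 - 1*(-37)² - 10*(-37))/(11 - 37))*(-20 + 17²) = (-111 + (7 - 1*1369 + 370)/(-26))*(-20 + 289) = (-111 - (7 - 1369 + 370)/26)*269 = (-111 - 1/26*(-992))*269 = (-111 + 496/13)*269 = -947/13*269 = -254743/13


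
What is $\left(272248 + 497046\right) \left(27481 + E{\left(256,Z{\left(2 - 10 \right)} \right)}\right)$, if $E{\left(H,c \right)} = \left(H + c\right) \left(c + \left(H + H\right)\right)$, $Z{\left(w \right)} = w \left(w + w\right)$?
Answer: $210202661854$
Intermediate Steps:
$Z{\left(w \right)} = 2 w^{2}$ ($Z{\left(w \right)} = w 2 w = 2 w^{2}$)
$E{\left(H,c \right)} = \left(H + c\right) \left(c + 2 H\right)$
$\left(272248 + 497046\right) \left(27481 + E{\left(256,Z{\left(2 - 10 \right)} \right)}\right) = \left(272248 + 497046\right) \left(27481 + \left(\left(2 \left(2 - 10\right)^{2}\right)^{2} + 2 \cdot 256^{2} + 3 \cdot 256 \cdot 2 \left(2 - 10\right)^{2}\right)\right) = 769294 \left(27481 + \left(\left(2 \left(-8\right)^{2}\right)^{2} + 2 \cdot 65536 + 3 \cdot 256 \cdot 2 \left(-8\right)^{2}\right)\right) = 769294 \left(27481 + \left(\left(2 \cdot 64\right)^{2} + 131072 + 3 \cdot 256 \cdot 2 \cdot 64\right)\right) = 769294 \left(27481 + \left(128^{2} + 131072 + 3 \cdot 256 \cdot 128\right)\right) = 769294 \left(27481 + \left(16384 + 131072 + 98304\right)\right) = 769294 \left(27481 + 245760\right) = 769294 \cdot 273241 = 210202661854$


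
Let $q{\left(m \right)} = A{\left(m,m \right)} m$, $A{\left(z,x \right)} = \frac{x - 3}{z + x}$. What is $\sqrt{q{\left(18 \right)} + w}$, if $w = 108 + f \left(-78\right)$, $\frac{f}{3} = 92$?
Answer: $\frac{5 i \sqrt{3426}}{2} \approx 146.33 i$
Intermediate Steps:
$A{\left(z,x \right)} = \frac{-3 + x}{x + z}$
$f = 276$ ($f = 3 \cdot 92 = 276$)
$q{\left(m \right)} = - \frac{3}{2} + \frac{m}{2}$ ($q{\left(m \right)} = \frac{-3 + m}{m + m} m = \frac{-3 + m}{2 m} m = - \frac{3}{2} + \frac{m}{2}$)
$w = -21420$ ($w = 108 + 276 \left(-78\right) = 108 - 21528 = -21420$)
$\sqrt{q{\left(18 \right)} + w} = \sqrt{\left(- \frac{3}{2} + \frac{1}{2} \cdot 18\right) - 21420} = \sqrt{\left(- \frac{3}{2} + 9\right) - 21420} = \sqrt{\frac{15}{2} - 21420} = \sqrt{- \frac{42825}{2}} = \frac{5 i \sqrt{3426}}{2}$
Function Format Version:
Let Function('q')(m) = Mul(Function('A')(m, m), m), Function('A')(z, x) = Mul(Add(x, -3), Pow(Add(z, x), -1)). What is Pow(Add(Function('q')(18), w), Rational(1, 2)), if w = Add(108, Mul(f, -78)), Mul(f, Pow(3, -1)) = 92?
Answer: Mul(Rational(5, 2), I, Pow(3426, Rational(1, 2))) ≈ Mul(146.33, I)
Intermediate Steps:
Function('A')(z, x) = Mul(Pow(Add(x, z), -1), Add(-3, x)) (Function('A')(z, x) = Mul(Add(-3, x), Pow(Add(x, z), -1)) = Mul(Pow(Add(x, z), -1), Add(-3, x)))
f = 276 (f = Mul(3, 92) = 276)
Function('q')(m) = Add(Rational(-3, 2), Mul(Rational(1, 2), m)) (Function('q')(m) = Mul(Mul(Pow(Add(m, m), -1), Add(-3, m)), m) = Mul(Mul(Pow(Mul(2, m), -1), Add(-3, m)), m) = Mul(Mul(Mul(Rational(1, 2), Pow(m, -1)), Add(-3, m)), m) = Mul(Mul(Rational(1, 2), Pow(m, -1), Add(-3, m)), m) = Add(Rational(-3, 2), Mul(Rational(1, 2), m)))
w = -21420 (w = Add(108, Mul(276, -78)) = Add(108, -21528) = -21420)
Pow(Add(Function('q')(18), w), Rational(1, 2)) = Pow(Add(Add(Rational(-3, 2), Mul(Rational(1, 2), 18)), -21420), Rational(1, 2)) = Pow(Add(Add(Rational(-3, 2), 9), -21420), Rational(1, 2)) = Pow(Add(Rational(15, 2), -21420), Rational(1, 2)) = Pow(Rational(-42825, 2), Rational(1, 2)) = Mul(Rational(5, 2), I, Pow(3426, Rational(1, 2)))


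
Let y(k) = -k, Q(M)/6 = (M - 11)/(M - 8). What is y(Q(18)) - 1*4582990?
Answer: -22914971/5 ≈ -4.5830e+6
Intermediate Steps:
Q(M) = 6*(-11 + M)/(-8 + M) (Q(M) = 6*((M - 11)/(M - 8)) = 6*((-11 + M)/(-8 + M)) = 6*(-11 + M)/(-8 + M))
y(Q(18)) - 1*4582990 = -6*(-11 + 18)/(-8 + 18) - 1*4582990 = -6*7/10 - 4582990 = -1*21/5 - 4582990 = -21/5 - 4582990 = -22914971/5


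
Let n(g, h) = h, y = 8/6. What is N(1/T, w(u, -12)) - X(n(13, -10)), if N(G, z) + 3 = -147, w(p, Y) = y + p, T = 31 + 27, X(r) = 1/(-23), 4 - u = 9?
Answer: -3449/23 ≈ -149.96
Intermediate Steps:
u = -5 (u = 4 - 1*9 = 4 - 9 = -5)
y = 4/3 (y = 8*(⅙) = 4/3 ≈ 1.3333)
X(r) = -1/23
T = 58
w(p, Y) = 4/3 + p
N(G, z) = -150 (N(G, z) = -3 - 147 = -150)
N(1/T, w(u, -12)) - X(n(13, -10)) = -150 - 1*(-1/23) = -150 + 1/23 = -3449/23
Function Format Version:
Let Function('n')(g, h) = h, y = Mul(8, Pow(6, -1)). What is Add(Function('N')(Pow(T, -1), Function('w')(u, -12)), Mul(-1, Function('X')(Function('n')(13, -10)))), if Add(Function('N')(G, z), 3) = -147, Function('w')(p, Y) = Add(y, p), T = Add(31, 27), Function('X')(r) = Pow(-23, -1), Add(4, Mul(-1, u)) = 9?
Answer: Rational(-3449, 23) ≈ -149.96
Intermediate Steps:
u = -5 (u = Add(4, Mul(-1, 9)) = Add(4, -9) = -5)
y = Rational(4, 3) (y = Mul(8, Rational(1, 6)) = Rational(4, 3) ≈ 1.3333)
Function('X')(r) = Rational(-1, 23)
T = 58
Function('w')(p, Y) = Add(Rational(4, 3), p)
Function('N')(G, z) = -150 (Function('N')(G, z) = Add(-3, -147) = -150)
Add(Function('N')(Pow(T, -1), Function('w')(u, -12)), Mul(-1, Function('X')(Function('n')(13, -10)))) = Add(-150, Mul(-1, Rational(-1, 23))) = Add(-150, Rational(1, 23)) = Rational(-3449, 23)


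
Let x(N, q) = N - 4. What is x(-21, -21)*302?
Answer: -7550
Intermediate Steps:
x(N, q) = -4 + N
x(-21, -21)*302 = (-4 - 21)*302 = -25*302 = -7550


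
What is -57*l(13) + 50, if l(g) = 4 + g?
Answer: -919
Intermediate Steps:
-57*l(13) + 50 = -57*(4 + 13) + 50 = -57*17 + 50 = -969 + 50 = -919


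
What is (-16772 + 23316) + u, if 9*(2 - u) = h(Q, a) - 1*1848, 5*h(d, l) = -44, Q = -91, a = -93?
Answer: 303854/45 ≈ 6752.3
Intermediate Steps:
h(d, l) = -44/5 (h(d, l) = (⅕)*(-44) = -44/5)
u = 9374/45 (u = 2 - (-44/5 - 1*1848)/9 = 2 - (-44/5 - 1848)/9 = 2 - ⅑*(-9284/5) = 2 + 9284/45 = 9374/45 ≈ 208.31)
(-16772 + 23316) + u = (-16772 + 23316) + 9374/45 = 6544 + 9374/45 = 303854/45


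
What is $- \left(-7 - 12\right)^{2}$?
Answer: $-361$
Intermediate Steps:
$- \left(-7 - 12\right)^{2} = - \left(-19\right)^{2} = \left(-1\right) 361 = -361$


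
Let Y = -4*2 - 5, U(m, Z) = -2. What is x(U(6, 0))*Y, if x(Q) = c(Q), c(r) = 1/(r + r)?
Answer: 13/4 ≈ 3.2500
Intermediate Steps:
c(r) = 1/(2*r)
x(Q) = 1/(2*Q)
Y = -13 (Y = -8 - 5 = -13)
x(U(6, 0))*Y = ((1/2)/(-2))*(-13) = ((1/2)*(-1/2))*(-13) = -1/4*(-13) = 13/4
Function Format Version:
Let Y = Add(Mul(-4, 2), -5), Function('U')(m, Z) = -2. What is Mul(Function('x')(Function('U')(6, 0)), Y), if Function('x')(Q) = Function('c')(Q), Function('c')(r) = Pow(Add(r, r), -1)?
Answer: Rational(13, 4) ≈ 3.2500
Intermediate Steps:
Function('c')(r) = Mul(Rational(1, 2), Pow(r, -1)) (Function('c')(r) = Pow(Mul(2, r), -1) = Mul(Rational(1, 2), Pow(r, -1)))
Function('x')(Q) = Mul(Rational(1, 2), Pow(Q, -1))
Y = -13 (Y = Add(-8, -5) = -13)
Mul(Function('x')(Function('U')(6, 0)), Y) = Mul(Mul(Rational(1, 2), Pow(-2, -1)), -13) = Mul(Mul(Rational(1, 2), Rational(-1, 2)), -13) = Mul(Rational(-1, 4), -13) = Rational(13, 4)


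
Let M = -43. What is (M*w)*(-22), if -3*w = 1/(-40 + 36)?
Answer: 473/6 ≈ 78.833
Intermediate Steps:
w = 1/12 (w = -1/(3*(-40 + 36)) = -⅓/(-4) = -⅓*(-¼) = 1/12 ≈ 0.083333)
(M*w)*(-22) = -43*1/12*(-22) = -43/12*(-22) = 473/6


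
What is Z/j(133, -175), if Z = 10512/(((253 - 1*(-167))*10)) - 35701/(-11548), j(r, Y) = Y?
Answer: -11305699/353657500 ≈ -0.031968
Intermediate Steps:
Z = 11305699/2020900 (Z = 10512/(((253 + 167)*10)) - 35701*(-1/11548) = 10512/((420*10)) + 35701/11548 = 10512/4200 + 35701/11548 = 10512*(1/4200) + 35701/11548 = 438/175 + 35701/11548 = 11305699/2020900 ≈ 5.5944)
Z/j(133, -175) = (11305699/2020900)/(-175) = (11305699/2020900)*(-1/175) = -11305699/353657500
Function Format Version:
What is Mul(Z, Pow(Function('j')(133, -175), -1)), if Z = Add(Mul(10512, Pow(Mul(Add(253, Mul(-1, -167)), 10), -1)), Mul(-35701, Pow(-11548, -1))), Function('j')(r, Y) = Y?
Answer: Rational(-11305699, 353657500) ≈ -0.031968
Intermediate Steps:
Z = Rational(11305699, 2020900) (Z = Add(Mul(10512, Pow(Mul(Add(253, 167), 10), -1)), Mul(-35701, Rational(-1, 11548))) = Add(Mul(10512, Pow(Mul(420, 10), -1)), Rational(35701, 11548)) = Add(Mul(10512, Pow(4200, -1)), Rational(35701, 11548)) = Add(Mul(10512, Rational(1, 4200)), Rational(35701, 11548)) = Add(Rational(438, 175), Rational(35701, 11548)) = Rational(11305699, 2020900) ≈ 5.5944)
Mul(Z, Pow(Function('j')(133, -175), -1)) = Mul(Rational(11305699, 2020900), Pow(-175, -1)) = Mul(Rational(11305699, 2020900), Rational(-1, 175)) = Rational(-11305699, 353657500)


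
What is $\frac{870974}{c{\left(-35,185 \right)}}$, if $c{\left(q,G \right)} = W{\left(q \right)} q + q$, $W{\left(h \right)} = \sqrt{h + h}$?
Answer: $- \frac{870974}{2485} + \frac{870974 i \sqrt{70}}{2485} \approx -350.49 + 2932.4 i$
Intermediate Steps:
$W{\left(h \right)} = \sqrt{2} \sqrt{h}$ ($W{\left(h \right)} = \sqrt{2 h} = \sqrt{2} \sqrt{h}$)
$c{\left(q,G \right)} = q + \sqrt{2} q^{\frac{3}{2}}$ ($c{\left(q,G \right)} = \sqrt{2} \sqrt{q} q + q = \sqrt{2} q^{\frac{3}{2}} + q = q + \sqrt{2} q^{\frac{3}{2}}$)
$\frac{870974}{c{\left(-35,185 \right)}} = \frac{870974}{-35 + \sqrt{2} \left(-35\right)^{\frac{3}{2}}} = \frac{870974}{-35 + \sqrt{2} \left(- 35 i \sqrt{35}\right)} = \frac{870974}{-35 - 35 i \sqrt{70}}$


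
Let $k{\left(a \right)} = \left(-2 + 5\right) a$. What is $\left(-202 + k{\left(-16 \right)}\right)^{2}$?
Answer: $62500$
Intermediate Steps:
$k{\left(a \right)} = 3 a$
$\left(-202 + k{\left(-16 \right)}\right)^{2} = \left(-202 + 3 \left(-16\right)\right)^{2} = \left(-202 - 48\right)^{2} = \left(-250\right)^{2} = 62500$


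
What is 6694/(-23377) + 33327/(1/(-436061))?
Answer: -339728705852713/23377 ≈ -1.4533e+10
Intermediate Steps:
6694/(-23377) + 33327/(1/(-436061)) = 6694*(-1/23377) + 33327/(-1/436061) = -6694/23377 + 33327*(-436061) = -6694/23377 - 14532604947 = -339728705852713/23377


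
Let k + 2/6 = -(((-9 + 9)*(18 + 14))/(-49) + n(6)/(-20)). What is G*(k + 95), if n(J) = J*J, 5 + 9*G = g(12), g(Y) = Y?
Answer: 10129/135 ≈ 75.030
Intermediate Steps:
G = 7/9 (G = -5/9 + (⅑)*12 = -5/9 + 4/3 = 7/9 ≈ 0.77778)
n(J) = J²
k = 22/15 (k = -⅓ - (((-9 + 9)*(18 + 14))/(-49) + 6²/(-20)) = -⅓ - ((0*32)*(-1/49) + 36*(-1/20)) = -⅓ - (0*(-1/49) - 9/5) = -⅓ - (0 - 9/5) = -⅓ - 1*(-9/5) = -⅓ + 9/5 = 22/15 ≈ 1.4667)
G*(k + 95) = 7*(22/15 + 95)/9 = (7/9)*(1447/15) = 10129/135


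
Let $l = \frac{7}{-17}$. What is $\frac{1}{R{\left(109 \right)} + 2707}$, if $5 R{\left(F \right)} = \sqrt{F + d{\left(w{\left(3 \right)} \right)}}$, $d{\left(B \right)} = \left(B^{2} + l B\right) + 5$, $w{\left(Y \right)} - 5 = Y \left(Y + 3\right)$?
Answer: $\frac{230095}{622865011} - \frac{\sqrt{183090}}{622865011} \approx 0.00036873$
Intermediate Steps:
$l = - \frac{7}{17}$ ($l = 7 \left(- \frac{1}{17}\right) = - \frac{7}{17} \approx -0.41176$)
$w{\left(Y \right)} = 5 + Y \left(3 + Y\right)$ ($w{\left(Y \right)} = 5 + Y \left(Y + 3\right) = 5 + Y \left(3 + Y\right)$)
$d{\left(B \right)} = 5 + B^{2} - \frac{7 B}{17}$ ($d{\left(B \right)} = \left(B^{2} - \frac{7 B}{17}\right) + 5 = 5 + B^{2} - \frac{7 B}{17}$)
$R{\left(F \right)} = \frac{\sqrt{\frac{8917}{17} + F}}{5}$ ($R{\left(F \right)} = \frac{\sqrt{F + \left(5 + \left(5 + 3^{2} + 3 \cdot 3\right)^{2} - \frac{7 \left(5 + 3^{2} + 3 \cdot 3\right)}{17}\right)}}{5} = \frac{\sqrt{F + \left(5 + \left(5 + 9 + 9\right)^{2} - \frac{7 \left(5 + 9 + 9\right)}{17}\right)}}{5} = \frac{\sqrt{F + \left(5 + 23^{2} - \frac{161}{17}\right)}}{5} = \frac{\sqrt{F + \left(5 + 529 - \frac{161}{17}\right)}}{5} = \frac{\sqrt{F + \frac{8917}{17}}}{5} = \frac{\sqrt{\frac{8917}{17} + F}}{5}$)
$\frac{1}{R{\left(109 \right)} + 2707} = \frac{1}{\frac{\sqrt{151589 + 289 \cdot 109}}{85} + 2707} = \frac{1}{\frac{\sqrt{151589 + 31501}}{85} + 2707} = \frac{1}{\frac{\sqrt{183090}}{85} + 2707} = \frac{1}{2707 + \frac{\sqrt{183090}}{85}}$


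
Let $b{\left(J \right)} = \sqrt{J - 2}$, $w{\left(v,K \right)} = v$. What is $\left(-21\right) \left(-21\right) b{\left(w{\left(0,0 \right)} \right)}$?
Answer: $441 i \sqrt{2} \approx 623.67 i$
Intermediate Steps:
$b{\left(J \right)} = \sqrt{-2 + J}$
$\left(-21\right) \left(-21\right) b{\left(w{\left(0,0 \right)} \right)} = \left(-21\right) \left(-21\right) \sqrt{-2 + 0} = 441 \sqrt{-2} = 441 i \sqrt{2}$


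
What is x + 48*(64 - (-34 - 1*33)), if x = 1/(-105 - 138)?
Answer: 1527983/243 ≈ 6288.0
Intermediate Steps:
x = -1/243 (x = 1/(-243) = -1/243 ≈ -0.0041152)
x + 48*(64 - (-34 - 1*33)) = -1/243 + 48*(64 - (-34 - 1*33)) = -1/243 + 48*(64 - (-34 - 33)) = -1/243 + 48*(64 - 1*(-67)) = -1/243 + 48*(64 + 67) = -1/243 + 48*131 = -1/243 + 6288 = 1527983/243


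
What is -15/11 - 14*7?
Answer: -1093/11 ≈ -99.364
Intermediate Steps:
-15/11 - 14*7 = -15*1/11 - 98 = -15/11 - 98 = -1093/11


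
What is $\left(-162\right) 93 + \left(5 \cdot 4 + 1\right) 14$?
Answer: $-14772$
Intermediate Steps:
$\left(-162\right) 93 + \left(5 \cdot 4 + 1\right) 14 = -15066 + \left(20 + 1\right) 14 = -15066 + 21 \cdot 14 = -15066 + 294 = -14772$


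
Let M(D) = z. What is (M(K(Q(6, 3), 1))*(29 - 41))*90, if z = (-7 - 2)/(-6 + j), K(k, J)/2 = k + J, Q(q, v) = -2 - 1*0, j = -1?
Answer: -9720/7 ≈ -1388.6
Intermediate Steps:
Q(q, v) = -2 (Q(q, v) = -2 + 0 = -2)
K(k, J) = 2*J + 2*k (K(k, J) = 2*(k + J) = 2*(J + k) = 2*J + 2*k)
z = 9/7 (z = (-7 - 2)/(-6 - 1) = -9/(-7) = -9*(-1/7) = 9/7 ≈ 1.2857)
M(D) = 9/7
(M(K(Q(6, 3), 1))*(29 - 41))*90 = (9*(29 - 41)/7)*90 = ((9/7)*(-12))*90 = -108/7*90 = -9720/7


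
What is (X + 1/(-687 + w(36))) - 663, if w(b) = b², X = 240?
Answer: -257606/609 ≈ -423.00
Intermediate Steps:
(X + 1/(-687 + w(36))) - 663 = (240 + 1/(-687 + 36²)) - 663 = (240 + 1/(-687 + 1296)) - 663 = (240 + 1/609) - 663 = 146161/609 - 663 = -257606/609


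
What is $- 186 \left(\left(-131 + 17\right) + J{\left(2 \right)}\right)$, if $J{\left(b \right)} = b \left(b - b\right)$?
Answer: $21204$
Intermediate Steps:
$J{\left(b \right)} = 0$ ($J{\left(b \right)} = b 0 = 0$)
$- 186 \left(\left(-131 + 17\right) + J{\left(2 \right)}\right) = - 186 \left(\left(-131 + 17\right) + 0\right) = - 186 \left(-114 + 0\right) = \left(-186\right) \left(-114\right) = 21204$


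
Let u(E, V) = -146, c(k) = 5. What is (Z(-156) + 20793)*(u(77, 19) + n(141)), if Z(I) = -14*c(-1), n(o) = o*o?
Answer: 408968405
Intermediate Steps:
n(o) = o²
Z(I) = -70 (Z(I) = -14*5 = -70)
(Z(-156) + 20793)*(u(77, 19) + n(141)) = (-70 + 20793)*(-146 + 141²) = 20723*(-146 + 19881) = 20723*19735 = 408968405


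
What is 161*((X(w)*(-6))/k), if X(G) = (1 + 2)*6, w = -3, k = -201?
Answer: 5796/67 ≈ 86.507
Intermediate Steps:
X(G) = 18 (X(G) = 3*6 = 18)
161*((X(w)*(-6))/k) = 161*((18*(-6))/(-201)) = 161*(-108*(-1/201)) = 161*(36/67) = 5796/67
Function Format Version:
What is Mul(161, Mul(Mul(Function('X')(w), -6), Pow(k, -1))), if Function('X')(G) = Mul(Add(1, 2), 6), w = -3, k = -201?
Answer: Rational(5796, 67) ≈ 86.507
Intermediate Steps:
Function('X')(G) = 18 (Function('X')(G) = Mul(3, 6) = 18)
Mul(161, Mul(Mul(Function('X')(w), -6), Pow(k, -1))) = Mul(161, Mul(Mul(18, -6), Pow(-201, -1))) = Mul(161, Mul(-108, Rational(-1, 201))) = Mul(161, Rational(36, 67)) = Rational(5796, 67)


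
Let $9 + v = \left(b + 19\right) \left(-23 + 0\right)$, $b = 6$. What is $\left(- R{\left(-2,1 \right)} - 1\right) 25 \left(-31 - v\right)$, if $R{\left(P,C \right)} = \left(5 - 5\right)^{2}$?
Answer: $-13825$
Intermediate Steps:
$v = -584$ ($v = -9 + \left(6 + 19\right) \left(-23 + 0\right) = -9 + 25 \left(-23\right) = -9 - 575 = -584$)
$R{\left(P,C \right)} = 0$ ($R{\left(P,C \right)} = 0^{2} = 0$)
$\left(- R{\left(-2,1 \right)} - 1\right) 25 \left(-31 - v\right) = \left(\left(-1\right) 0 - 1\right) 25 \left(-31 - -584\right) = \left(0 - 1\right) 25 \left(-31 + 584\right) = \left(-1\right) 25 \cdot 553 = \left(-25\right) 553 = -13825$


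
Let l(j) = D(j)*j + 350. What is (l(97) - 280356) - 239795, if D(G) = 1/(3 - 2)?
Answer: -519704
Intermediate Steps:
D(G) = 1 (D(G) = 1/1 = 1)
l(j) = 350 + j (l(j) = 1*j + 350 = j + 350 = 350 + j)
(l(97) - 280356) - 239795 = ((350 + 97) - 280356) - 239795 = (447 - 280356) - 239795 = -279909 - 239795 = -519704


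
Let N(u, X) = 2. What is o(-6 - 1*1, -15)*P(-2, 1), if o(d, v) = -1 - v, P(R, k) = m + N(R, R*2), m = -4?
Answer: -28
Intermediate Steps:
P(R, k) = -2 (P(R, k) = -4 + 2 = -2)
o(-6 - 1*1, -15)*P(-2, 1) = (-1 - 1*(-15))*(-2) = (-1 + 15)*(-2) = 14*(-2) = -28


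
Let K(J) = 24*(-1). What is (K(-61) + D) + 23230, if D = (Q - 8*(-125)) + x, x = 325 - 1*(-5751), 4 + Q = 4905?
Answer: 35183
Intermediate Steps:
Q = 4901 (Q = -4 + 4905 = 4901)
K(J) = -24
x = 6076 (x = 325 + 5751 = 6076)
D = 11977 (D = (4901 - 8*(-125)) + 6076 = (4901 + 1000) + 6076 = 5901 + 6076 = 11977)
(K(-61) + D) + 23230 = (-24 + 11977) + 23230 = 11953 + 23230 = 35183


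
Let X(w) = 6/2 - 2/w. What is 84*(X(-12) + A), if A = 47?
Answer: 4214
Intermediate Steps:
X(w) = 3 - 2/w (X(w) = 6*(½) - 2/w = 3 - 2/w)
84*(X(-12) + A) = 84*((3 - 2/(-12)) + 47) = 84*((3 - 2*(-1/12)) + 47) = 84*((3 + ⅙) + 47) = 84*(19/6 + 47) = 84*(301/6) = 4214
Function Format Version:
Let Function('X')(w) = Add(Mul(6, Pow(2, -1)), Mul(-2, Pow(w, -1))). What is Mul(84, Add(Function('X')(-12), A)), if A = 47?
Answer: 4214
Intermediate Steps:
Function('X')(w) = Add(3, Mul(-2, Pow(w, -1))) (Function('X')(w) = Add(Mul(6, Rational(1, 2)), Mul(-2, Pow(w, -1))) = Add(3, Mul(-2, Pow(w, -1))))
Mul(84, Add(Function('X')(-12), A)) = Mul(84, Add(Add(3, Mul(-2, Pow(-12, -1))), 47)) = Mul(84, Add(Add(3, Mul(-2, Rational(-1, 12))), 47)) = Mul(84, Add(Add(3, Rational(1, 6)), 47)) = Mul(84, Add(Rational(19, 6), 47)) = Mul(84, Rational(301, 6)) = 4214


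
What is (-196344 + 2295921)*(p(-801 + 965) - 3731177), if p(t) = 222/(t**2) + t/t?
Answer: -105350170138146249/13448 ≈ -7.8339e+12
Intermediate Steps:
p(t) = 1 + 222/t**2 (p(t) = 222/t**2 + 1 = 1 + 222/t**2)
(-196344 + 2295921)*(p(-801 + 965) - 3731177) = (-196344 + 2295921)*((1 + 222/(-801 + 965)**2) - 3731177) = 2099577*((1 + 222/164**2) - 3731177) = 2099577*((1 + 222*(1/26896)) - 3731177) = 2099577*((1 + 111/13448) - 3731177) = 2099577*(13559/13448 - 3731177) = 2099577*(-50176854737/13448) = -105350170138146249/13448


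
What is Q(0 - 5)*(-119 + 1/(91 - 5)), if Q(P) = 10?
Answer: -51165/43 ≈ -1189.9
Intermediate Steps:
Q(0 - 5)*(-119 + 1/(91 - 5)) = 10*(-119 + 1/(91 - 5)) = 10*(-119 + 1/86) = 10*(-10233/86) = -51165/43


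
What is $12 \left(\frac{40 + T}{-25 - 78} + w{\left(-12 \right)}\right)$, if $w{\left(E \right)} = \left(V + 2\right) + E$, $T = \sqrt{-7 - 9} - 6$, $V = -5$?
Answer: $- \frac{18948}{103} - \frac{48 i}{103} \approx -183.96 - 0.46602 i$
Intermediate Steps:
$T = -6 + 4 i$ ($T = \sqrt{-16} - 6 = 4 i - 6 = -6 + 4 i \approx -6.0 + 4.0 i$)
$w{\left(E \right)} = -3 + E$ ($w{\left(E \right)} = \left(-5 + 2\right) + E = -3 + E$)
$12 \left(\frac{40 + T}{-25 - 78} + w{\left(-12 \right)}\right) = 12 \left(\frac{40 - \left(6 - 4 i\right)}{-25 - 78} - 15\right) = 12 \left(\frac{34 + 4 i}{-103} - 15\right) = 12 \left(\left(34 + 4 i\right) \left(- \frac{1}{103}\right) - 15\right) = 12 \left(\left(- \frac{34}{103} - \frac{4 i}{103}\right) - 15\right) = 12 \left(- \frac{1579}{103} - \frac{4 i}{103}\right) = - \frac{18948}{103} - \frac{48 i}{103}$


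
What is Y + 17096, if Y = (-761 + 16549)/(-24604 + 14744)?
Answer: 42137693/2465 ≈ 17094.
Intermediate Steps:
Y = -3947/2465 (Y = 15788/(-9860) = 15788*(-1/9860) = -3947/2465 ≈ -1.6012)
Y + 17096 = -3947/2465 + 17096 = 42137693/2465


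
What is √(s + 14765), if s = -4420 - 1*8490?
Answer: √1855 ≈ 43.070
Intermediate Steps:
s = -12910 (s = -4420 - 8490 = -12910)
√(s + 14765) = √(-12910 + 14765) = √1855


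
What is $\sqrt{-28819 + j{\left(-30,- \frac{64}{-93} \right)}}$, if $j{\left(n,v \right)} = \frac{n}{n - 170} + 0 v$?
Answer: $\frac{i \sqrt{2881885}}{10} \approx 169.76 i$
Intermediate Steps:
$j{\left(n,v \right)} = \frac{n}{-170 + n}$ ($j{\left(n,v \right)} = \frac{n}{-170 + n} + 0 = \frac{n}{-170 + n}$)
$\sqrt{-28819 + j{\left(-30,- \frac{64}{-93} \right)}} = \sqrt{-28819 - \frac{30}{-170 - 30}} = \sqrt{-28819 - \frac{30}{-200}} = \sqrt{-28819 - - \frac{3}{20}} = \sqrt{-28819 + \frac{3}{20}} = \sqrt{- \frac{576377}{20}} = \frac{i \sqrt{2881885}}{10}$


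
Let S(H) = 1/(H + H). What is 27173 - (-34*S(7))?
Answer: 190228/7 ≈ 27175.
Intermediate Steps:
S(H) = 1/(2*H)
27173 - (-34*S(7)) = 27173 - (-17/7) = 27173 - (-34*1/14) = 27173 - (-17)/7 = 27173 - 1*(-17/7) = 27173 + 17/7 = 190228/7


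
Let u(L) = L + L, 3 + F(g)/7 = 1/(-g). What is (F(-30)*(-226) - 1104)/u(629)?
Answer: 3167/1110 ≈ 2.8532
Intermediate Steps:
F(g) = -21 - 7/g (F(g) = -21 + 7/((-g)) = -21 + 7*(-1/g) = -21 - 7/g)
u(L) = 2*L
(F(-30)*(-226) - 1104)/u(629) = ((-21 - 7/(-30))*(-226) - 1104)/((2*629)) = ((-21 - 7*(-1/30))*(-226) - 1104)/1258 = ((-21 + 7/30)*(-226) - 1104)*(1/1258) = (-623/30*(-226) - 1104)*(1/1258) = (70399/15 - 1104)*(1/1258) = (53839/15)*(1/1258) = 3167/1110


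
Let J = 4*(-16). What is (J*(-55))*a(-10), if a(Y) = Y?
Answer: -35200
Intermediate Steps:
J = -64
(J*(-55))*a(-10) = -64*(-55)*(-10) = 3520*(-10) = -35200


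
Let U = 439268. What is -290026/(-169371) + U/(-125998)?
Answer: -18928282240/10670203629 ≈ -1.7739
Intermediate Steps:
-290026/(-169371) + U/(-125998) = -290026/(-169371) + 439268/(-125998) = -290026*(-1/169371) + 439268*(-1/125998) = 290026/169371 - 219634/62999 = -18928282240/10670203629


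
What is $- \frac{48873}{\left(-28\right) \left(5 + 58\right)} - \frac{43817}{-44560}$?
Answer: $\frac{187922839}{6550320} \approx 28.689$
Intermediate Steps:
$- \frac{48873}{\left(-28\right) \left(5 + 58\right)} - \frac{43817}{-44560} = - \frac{48873}{\left(-28\right) 63} - - \frac{43817}{44560} = - \frac{48873}{-1764} + \frac{43817}{44560} = \left(-48873\right) \left(- \frac{1}{1764}\right) + \frac{43817}{44560} = \frac{16291}{588} + \frac{43817}{44560} = \frac{187922839}{6550320}$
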